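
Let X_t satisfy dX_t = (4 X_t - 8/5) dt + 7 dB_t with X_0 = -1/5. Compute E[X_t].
E[X_t] = 2/5 - 3*exp(4*t)/5

Taking expectations and using E[dB_t] = 0, the mean m(t) = E[X_t] satisfies the ODE m'(t) = a m(t) + b with m(0) = x_0. With a = 4, b = -8/5, x_0 = -1/5, the solution is
  m(t) = x_0 * exp(a t) + (b/a) * (exp(a t) - 1)
       = (-1/5) * exp(4 t) + ((-8/5)/4) * (exp(4 t) - 1)
       = 2/5 - 3*exp(4*t)/5.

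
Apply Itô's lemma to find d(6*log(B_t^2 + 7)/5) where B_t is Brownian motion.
d(6*log(B_t^2 + 7)/5) = (6*(7 - B_t^2)/(5*(B_t^2 + 7)^2)) dt + (12*B_t/(5*(B_t^2 + 7))) dB_t

Itô's formula for f(B_t) gives d f(B_t) = f'(B_t) dB_t + (1/2) f''(B_t) dt. Compute derivatives of f(x) = 6*log(x^2 + 7)/5:
  f'(x)  = 12*x/(5*(x^2 + 7))
  f''(x) = 12*(7 - x^2)/(5*(x^2 + 7)^2)
Substitute x = B_t and multiply the f'' term by 1/2:
  drift     = (1/2) * (12*(7 - x^2)/(5*(x^2 + 7)^2)) evaluated at B_t = 6*(7 - B_t^2)/(5*(B_t^2 + 7)^2)
  diffusion = (12*x/(5*(x^2 + 7))) evaluated at B_t = 12*B_t/(5*(B_t^2 + 7))
Therefore d(6*log(B_t^2 + 7)/5) = (6*(7 - B_t^2)/(5*(B_t^2 + 7)^2)) dt + (12*B_t/(5*(B_t^2 + 7))) dB_t.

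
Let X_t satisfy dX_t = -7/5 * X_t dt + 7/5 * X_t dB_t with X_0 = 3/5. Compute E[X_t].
E[X_t] = 3*exp(-7*t/5)/5

For GBM dX = mu X dt + sigma X dB with X_0 = x_0, apply Itô to Y = log X: dY = (mu - sigma^2/2) dt + sigma dB, so Y_t = log(x_0) + (mu - sigma^2/2) t + sigma B_t and hence X_t = x_0 * exp((mu - sigma^2/2) t + sigma B_t).
With mu = -7/5, sigma = 7/5, x_0 = 3/5, this gives:
  X_t = 3/5 * exp((-119/50) * t + (7/5) * B_t).
Since sigma*B_t ~ Normal(0, sigma^2 t), E[exp(sigma*B_t)] = exp(sigma^2 t / 2); so E[X_t] = x_0 * exp((mu - sigma^2/2) t) * exp(sigma^2 t / 2) = x_0 * exp(mu t) = 3*exp(-7*t/5)/5.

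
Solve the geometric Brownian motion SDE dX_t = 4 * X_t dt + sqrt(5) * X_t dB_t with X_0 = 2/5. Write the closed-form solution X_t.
X_t = 2/5 * exp((3/2) * t + (sqrt(5)) * B_t)

For GBM dX = mu X dt + sigma X dB with X_0 = x_0, apply Itô to Y = log X: dY = (mu - sigma^2/2) dt + sigma dB, so Y_t = log(x_0) + (mu - sigma^2/2) t + sigma B_t and hence X_t = x_0 * exp((mu - sigma^2/2) t + sigma B_t).
With mu = 4, sigma = sqrt(5), x_0 = 2/5, this gives:
  X_t = 2/5 * exp((3/2) * t + (sqrt(5)) * B_t).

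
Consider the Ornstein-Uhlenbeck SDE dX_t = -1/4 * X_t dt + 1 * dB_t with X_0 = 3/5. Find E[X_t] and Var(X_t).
E[X_t] = 3*exp(-t/4)/5; Var(X_t) = 2 - 2*exp(-t/2)

The OU SDE dX = -theta X dt + sigma dB admits the integrating factor exp(theta t): d(exp(theta t) X_t) = sigma exp(theta t) dB_t. Integrating from 0 to t:
  X_t = x_0 * exp(-theta t) + sigma * int_0^t exp(-theta (t-s)) dB_s.
The Itô integral has mean 0 and (by the Itô isometry) variance sigma^2 * int_0^t exp(-2 theta (t - s)) ds = sigma^2 * (1 - exp(-2 theta t)) / (2 theta).
With theta = 1/4, sigma = 1, x_0 = 3/5:
  E[X_t] = 3/5 * exp(-1/4 t) = 3*exp(-t/4)/5
  Var(X_t) = (1)^2 * (1 - exp(-2*1/4 t)) / (2 * 1/4) = 2 - 2*exp(-t/2).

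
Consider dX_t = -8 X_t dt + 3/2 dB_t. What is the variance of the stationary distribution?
lim Var(X_t) = 9/64

The OU SDE dX = -theta X dt + sigma dB admits the integrating factor exp(theta t): d(exp(theta t) X_t) = sigma exp(theta t) dB_t. Integrating from 0 to t gives X_t = x_0 * exp(-theta t) + sigma * int_0^t exp(-theta (t-s)) dB_s for any initial x_0. The Itô integral has variance (by the Itô isometry) sigma^2 * int_0^t exp(-2 theta (t - s)) ds = sigma^2 * (1 - exp(-2 theta t)) / (2 theta), independent of x_0.
With theta = 8, sigma = 3/2:
  Var(X_t) = (3/2)^2 * (1 - exp(-2*8 t)) / (2 * 8) = 9/64 - 9*exp(-16*t)/64.
As t -> infinity, exp(-2*8 t) -> 0, so the stationary variance is sigma^2 / (2 theta) = 9/64.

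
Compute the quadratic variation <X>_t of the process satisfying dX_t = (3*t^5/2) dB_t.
<X>_t = 9*t^11/44

For an Itô process dX_t = a(t) dt + b(t) dB_t, the quadratic variation is <X>_t = int_0^t b(s)^2 ds (the drift term does not contribute). Here b(s) = 3*s^5/2, so
  b(s)^2 = 9*s^10/4.
Integrating from 0 to t:
  <X>_t = int_0^t (9*s^10/4) ds = 9*t^11/44.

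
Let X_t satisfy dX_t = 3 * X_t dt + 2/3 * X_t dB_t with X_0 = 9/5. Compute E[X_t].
E[X_t] = 9*exp(3*t)/5

For GBM dX = mu X dt + sigma X dB with X_0 = x_0, apply Itô to Y = log X: dY = (mu - sigma^2/2) dt + sigma dB, so Y_t = log(x_0) + (mu - sigma^2/2) t + sigma B_t and hence X_t = x_0 * exp((mu - sigma^2/2) t + sigma B_t).
With mu = 3, sigma = 2/3, x_0 = 9/5, this gives:
  X_t = 9/5 * exp((25/9) * t + (2/3) * B_t).
Since sigma*B_t ~ Normal(0, sigma^2 t), E[exp(sigma*B_t)] = exp(sigma^2 t / 2); so E[X_t] = x_0 * exp((mu - sigma^2/2) t) * exp(sigma^2 t / 2) = x_0 * exp(mu t) = 9*exp(3*t)/5.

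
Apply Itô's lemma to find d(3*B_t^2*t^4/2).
d(3*B_t^2*t^4/2) = (3*t^3*(4*B_t^2 + t)/2) dt + (3*B_t*t^4) dB_t

Itô's formula for f(t, x): d f(t, B_t) = (f_t + (1/2) f_xx) dt + f_x dB_t. Compute partials of f(t, x) = 3*t^4*x^2/2:
  f_t(t,x)  = 6*t^3*x^2
  f_x(t,x)  = 3*t^4*x
  f_xx(t,x) = 3*t^4
Assemble drift = f_t + (1/2) f_xx = 3*t^3*(t + 4*x^2)/2 and diffusion = f_x = 3*t^4*x. Substituting x = B_t:
  d(3*B_t^2*t^4/2) = (3*t^3*(4*B_t^2 + t)/2) dt + (3*B_t*t^4) dB_t.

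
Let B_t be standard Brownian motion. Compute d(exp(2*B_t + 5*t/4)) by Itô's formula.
d(exp(2*B_t + 5*t/4)) = (13*exp(2*B_t + 5*t/4)/4) dt + (2*exp(2*B_t + 5*t/4)) dB_t

Itô's formula for f(t, x): d f(t, B_t) = (f_t + (1/2) f_xx) dt + f_x dB_t. Compute partials of f(t, x) = exp(5*t/4 + 2*x):
  f_t(t,x)  = 5*exp(5*t/4 + 2*x)/4
  f_x(t,x)  = 2*exp(5*t/4 + 2*x)
  f_xx(t,x) = 4*exp(5*t/4 + 2*x)
Assemble drift = f_t + (1/2) f_xx = 13*exp(5*t/4 + 2*x)/4 and diffusion = f_x = 2*exp(5*t/4 + 2*x). Substituting x = B_t:
  d(exp(2*B_t + 5*t/4)) = (13*exp(2*B_t + 5*t/4)/4) dt + (2*exp(2*B_t + 5*t/4)) dB_t.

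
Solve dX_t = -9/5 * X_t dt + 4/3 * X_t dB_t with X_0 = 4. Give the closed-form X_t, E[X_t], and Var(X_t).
X_t = 4 * exp((-121/45) t + (4/3) B_t); E[X_t] = 4*exp(-9*t/5); Var(X_t) = (16*exp(16*t/9) - 16)*exp(-18*t/5)

For GBM dX = mu X dt + sigma X dB with X_0 = x_0, apply Itô to Y = log X: dY = (mu - sigma^2/2) dt + sigma dB, so Y_t = log(x_0) + (mu - sigma^2/2) t + sigma B_t and hence X_t = x_0 * exp((mu - sigma^2/2) t + sigma B_t).
With mu = -9/5, sigma = 4/3, x_0 = 4, this gives:
  X_t = 4 * exp((-121/45) * t + (4/3) * B_t).
Since sigma*B_t ~ Normal(0, sigma^2 t), E[exp(sigma*B_t)] = exp(sigma^2 t / 2); so E[X_t] = x_0 * exp((mu - sigma^2/2) t) * exp(sigma^2 t / 2) = x_0 * exp(mu t) = 4*exp(-9*t/5).
Var(X_t) = E[X_t^2] - (E[X_t])^2 = x_0^2 * exp(2 mu t) * (exp(sigma^2 t) - 1) = (16*exp(16*t/9) - 16)*exp(-18*t/5).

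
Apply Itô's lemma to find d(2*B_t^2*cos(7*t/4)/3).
d(2*B_t^2*cos(7*t/4)/3) = (-7*B_t^2*sin(7*t/4)/6 + 2*cos(7*t/4)/3) dt + (4*B_t*cos(7*t/4)/3) dB_t

Itô's formula for f(t, x): d f(t, B_t) = (f_t + (1/2) f_xx) dt + f_x dB_t. Compute partials of f(t, x) = 2*x^2*cos(7*t/4)/3:
  f_t(t,x)  = -7*x^2*sin(7*t/4)/6
  f_x(t,x)  = 4*x*cos(7*t/4)/3
  f_xx(t,x) = 4*cos(7*t/4)/3
Assemble drift = f_t + (1/2) f_xx = -7*x^2*sin(7*t/4)/6 + 2*cos(7*t/4)/3 and diffusion = f_x = 4*x*cos(7*t/4)/3. Substituting x = B_t:
  d(2*B_t^2*cos(7*t/4)/3) = (-7*B_t^2*sin(7*t/4)/6 + 2*cos(7*t/4)/3) dt + (4*B_t*cos(7*t/4)/3) dB_t.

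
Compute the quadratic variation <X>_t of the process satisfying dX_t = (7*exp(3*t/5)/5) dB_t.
<X>_t = 49*exp(6*t/5)/30 - 49/30

For an Itô process dX_t = a(t) dt + b(t) dB_t, the quadratic variation is <X>_t = int_0^t b(s)^2 ds (the drift term does not contribute). Here b(s) = 7*exp(3*s/5)/5, so
  b(s)^2 = 49*exp(6*s/5)/25.
Integrating from 0 to t:
  <X>_t = int_0^t (49*exp(6*s/5)/25) ds = 49*exp(6*t/5)/30 - 49/30.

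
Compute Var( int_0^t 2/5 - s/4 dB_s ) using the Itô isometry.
Var = t*(25*t^2 - 120*t + 192)/1200

The Itô integral of a deterministic integrand f(s) has mean 0 because each increment f(s) * (B_{s+ds} - B_s) has mean 0. By the Itô isometry:
  Var( int_0^t f(s) dB_s ) = E[ (int_0^t f(s) dB_s)^2 ] = int_0^t f(s)^2 ds.
Here f(s) = 2/5 - s/4, so f(s)^2 = (5*s - 8)^2/400. Integrate:
  int_0^t ((5*s - 8)^2/400) ds = t*(25*t^2 - 120*t + 192)/1200.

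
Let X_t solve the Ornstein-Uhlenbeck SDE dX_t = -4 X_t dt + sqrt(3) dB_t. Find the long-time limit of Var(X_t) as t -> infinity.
lim Var(X_t) = 3/8

The OU SDE dX = -theta X dt + sigma dB admits the integrating factor exp(theta t): d(exp(theta t) X_t) = sigma exp(theta t) dB_t. Integrating from 0 to t gives X_t = x_0 * exp(-theta t) + sigma * int_0^t exp(-theta (t-s)) dB_s for any initial x_0. The Itô integral has variance (by the Itô isometry) sigma^2 * int_0^t exp(-2 theta (t - s)) ds = sigma^2 * (1 - exp(-2 theta t)) / (2 theta), independent of x_0.
With theta = 4, sigma = sqrt(3):
  Var(X_t) = (sqrt(3))^2 * (1 - exp(-2*4 t)) / (2 * 4) = 3/8 - 3*exp(-8*t)/8.
As t -> infinity, exp(-2*4 t) -> 0, so the stationary variance is sigma^2 / (2 theta) = 3/8.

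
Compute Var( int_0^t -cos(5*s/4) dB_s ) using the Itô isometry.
Var = t/2 + sin(5*t/2)/5

The Itô integral of a deterministic integrand f(s) has mean 0 because each increment f(s) * (B_{s+ds} - B_s) has mean 0. By the Itô isometry:
  Var( int_0^t f(s) dB_s ) = E[ (int_0^t f(s) dB_s)^2 ] = int_0^t f(s)^2 ds.
Here f(s) = -cos(5*s/4), so f(s)^2 = cos(5*s/4)^2. Integrate:
  int_0^t (cos(5*s/4)^2) ds = t/2 + sin(5*t/2)/5.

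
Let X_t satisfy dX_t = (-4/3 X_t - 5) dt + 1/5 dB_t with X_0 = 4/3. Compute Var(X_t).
Var(X_t) = 3/200 - 3*exp(-8*t/3)/200

The variance V(t) = Var(X_t) satisfies V'(t) = 2 a V(t) + c^2 with V(0) = 0 (drift coefficient is linear in X, diffusion is constant). With a = -4/3, c = 1/5, the solution is
  V(t) = (c^2 / (2 a)) * (exp(2 a t) - 1)
       = ((1/5)^2 / (2*(-4/3))) * (exp((-8/3) t) - 1)
       = 3/200 - 3*exp(-8*t/3)/200.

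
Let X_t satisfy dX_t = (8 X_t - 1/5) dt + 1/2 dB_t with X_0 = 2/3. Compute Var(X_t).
Var(X_t) = exp(16*t)/64 - 1/64

The variance V(t) = Var(X_t) satisfies V'(t) = 2 a V(t) + c^2 with V(0) = 0 (drift coefficient is linear in X, diffusion is constant). With a = 8, c = 1/2, the solution is
  V(t) = (c^2 / (2 a)) * (exp(2 a t) - 1)
       = ((1/2)^2 / (2*8)) * (exp(16 t) - 1)
       = exp(16*t)/64 - 1/64.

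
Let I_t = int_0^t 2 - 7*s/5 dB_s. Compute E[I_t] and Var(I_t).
E[I_t] = 0; Var(I_t) = t*(49*t^2 - 210*t + 300)/75

The Itô integral of a deterministic integrand f(s) has mean 0 because each increment f(s) * (B_{s+ds} - B_s) has mean 0. By the Itô isometry:
  Var( int_0^t f(s) dB_s ) = E[ (int_0^t f(s) dB_s)^2 ] = int_0^t f(s)^2 ds.
Here f(s) = 2 - 7*s/5, so f(s)^2 = (7*s - 10)^2/25. Integrate:
  int_0^t ((7*s - 10)^2/25) ds = t*(49*t^2 - 210*t + 300)/75.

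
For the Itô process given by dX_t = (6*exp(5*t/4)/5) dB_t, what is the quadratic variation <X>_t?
<X>_t = 72*exp(5*t/2)/125 - 72/125

For an Itô process dX_t = a(t) dt + b(t) dB_t, the quadratic variation is <X>_t = int_0^t b(s)^2 ds (the drift term does not contribute). Here b(s) = 6*exp(5*s/4)/5, so
  b(s)^2 = 36*exp(5*s/2)/25.
Integrating from 0 to t:
  <X>_t = int_0^t (36*exp(5*s/2)/25) ds = 72*exp(5*t/2)/125 - 72/125.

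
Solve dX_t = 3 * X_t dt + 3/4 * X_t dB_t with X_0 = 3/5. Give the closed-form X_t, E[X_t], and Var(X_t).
X_t = 3/5 * exp((87/32) t + (3/4) B_t); E[X_t] = 3*exp(3*t)/5; Var(X_t) = 9*(exp(9*t/16) - 1)*exp(6*t)/25

For GBM dX = mu X dt + sigma X dB with X_0 = x_0, apply Itô to Y = log X: dY = (mu - sigma^2/2) dt + sigma dB, so Y_t = log(x_0) + (mu - sigma^2/2) t + sigma B_t and hence X_t = x_0 * exp((mu - sigma^2/2) t + sigma B_t).
With mu = 3, sigma = 3/4, x_0 = 3/5, this gives:
  X_t = 3/5 * exp((87/32) * t + (3/4) * B_t).
Since sigma*B_t ~ Normal(0, sigma^2 t), E[exp(sigma*B_t)] = exp(sigma^2 t / 2); so E[X_t] = x_0 * exp((mu - sigma^2/2) t) * exp(sigma^2 t / 2) = x_0 * exp(mu t) = 3*exp(3*t)/5.
Var(X_t) = E[X_t^2] - (E[X_t])^2 = x_0^2 * exp(2 mu t) * (exp(sigma^2 t) - 1) = 9*(exp(9*t/16) - 1)*exp(6*t)/25.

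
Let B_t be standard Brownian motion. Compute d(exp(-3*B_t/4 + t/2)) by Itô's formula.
d(exp(-3*B_t/4 + t/2)) = (25*exp(-3*B_t/4 + t/2)/32) dt + (-3*exp(-3*B_t/4 + t/2)/4) dB_t

Itô's formula for f(t, x): d f(t, B_t) = (f_t + (1/2) f_xx) dt + f_x dB_t. Compute partials of f(t, x) = exp(t/2 - 3*x/4):
  f_t(t,x)  = exp(t/2 - 3*x/4)/2
  f_x(t,x)  = -3*exp(t/2 - 3*x/4)/4
  f_xx(t,x) = 9*exp(t/2 - 3*x/4)/16
Assemble drift = f_t + (1/2) f_xx = 25*exp(t/2 - 3*x/4)/32 and diffusion = f_x = -3*exp(t/2 - 3*x/4)/4. Substituting x = B_t:
  d(exp(-3*B_t/4 + t/2)) = (25*exp(-3*B_t/4 + t/2)/32) dt + (-3*exp(-3*B_t/4 + t/2)/4) dB_t.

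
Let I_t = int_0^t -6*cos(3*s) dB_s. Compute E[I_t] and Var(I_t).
E[I_t] = 0; Var(I_t) = 18*t + 3*sin(6*t)

The Itô integral of a deterministic integrand f(s) has mean 0 because each increment f(s) * (B_{s+ds} - B_s) has mean 0. By the Itô isometry:
  Var( int_0^t f(s) dB_s ) = E[ (int_0^t f(s) dB_s)^2 ] = int_0^t f(s)^2 ds.
Here f(s) = -6*cos(3*s), so f(s)^2 = 36*cos(3*s)^2. Integrate:
  int_0^t (36*cos(3*s)^2) ds = 18*t + 3*sin(6*t).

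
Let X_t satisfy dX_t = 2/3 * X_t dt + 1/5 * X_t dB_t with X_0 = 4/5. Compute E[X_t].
E[X_t] = 4*exp(2*t/3)/5

For GBM dX = mu X dt + sigma X dB with X_0 = x_0, apply Itô to Y = log X: dY = (mu - sigma^2/2) dt + sigma dB, so Y_t = log(x_0) + (mu - sigma^2/2) t + sigma B_t and hence X_t = x_0 * exp((mu - sigma^2/2) t + sigma B_t).
With mu = 2/3, sigma = 1/5, x_0 = 4/5, this gives:
  X_t = 4/5 * exp((97/150) * t + (1/5) * B_t).
Since sigma*B_t ~ Normal(0, sigma^2 t), E[exp(sigma*B_t)] = exp(sigma^2 t / 2); so E[X_t] = x_0 * exp((mu - sigma^2/2) t) * exp(sigma^2 t / 2) = x_0 * exp(mu t) = 4*exp(2*t/3)/5.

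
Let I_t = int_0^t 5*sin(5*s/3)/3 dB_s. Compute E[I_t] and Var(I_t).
E[I_t] = 0; Var(I_t) = 25*t/18 - 5*sin(10*t/3)/12

The Itô integral of a deterministic integrand f(s) has mean 0 because each increment f(s) * (B_{s+ds} - B_s) has mean 0. By the Itô isometry:
  Var( int_0^t f(s) dB_s ) = E[ (int_0^t f(s) dB_s)^2 ] = int_0^t f(s)^2 ds.
Here f(s) = 5*sin(5*s/3)/3, so f(s)^2 = 25*sin(5*s/3)^2/9. Integrate:
  int_0^t (25*sin(5*s/3)^2/9) ds = 25*t/18 - 5*sin(10*t/3)/12.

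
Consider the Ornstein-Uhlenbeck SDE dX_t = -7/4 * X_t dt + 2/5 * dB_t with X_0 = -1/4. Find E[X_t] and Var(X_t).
E[X_t] = -exp(-7*t/4)/4; Var(X_t) = 8/175 - 8*exp(-7*t/2)/175

The OU SDE dX = -theta X dt + sigma dB admits the integrating factor exp(theta t): d(exp(theta t) X_t) = sigma exp(theta t) dB_t. Integrating from 0 to t:
  X_t = x_0 * exp(-theta t) + sigma * int_0^t exp(-theta (t-s)) dB_s.
The Itô integral has mean 0 and (by the Itô isometry) variance sigma^2 * int_0^t exp(-2 theta (t - s)) ds = sigma^2 * (1 - exp(-2 theta t)) / (2 theta).
With theta = 7/4, sigma = 2/5, x_0 = -1/4:
  E[X_t] = -1/4 * exp(-7/4 t) = -exp(-7*t/4)/4
  Var(X_t) = (2/5)^2 * (1 - exp(-2*7/4 t)) / (2 * 7/4) = 8/175 - 8*exp(-7*t/2)/175.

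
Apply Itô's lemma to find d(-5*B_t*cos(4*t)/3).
d(-5*B_t*cos(4*t)/3) = (20*B_t*sin(4*t)/3) dt + (-5*cos(4*t)/3) dB_t

Itô's formula for f(t, x): d f(t, B_t) = (f_t + (1/2) f_xx) dt + f_x dB_t. Compute partials of f(t, x) = -5*x*cos(4*t)/3:
  f_t(t,x)  = 20*x*sin(4*t)/3
  f_x(t,x)  = -5*cos(4*t)/3
  f_xx(t,x) = 0
Assemble drift = f_t + (1/2) f_xx = 20*x*sin(4*t)/3 and diffusion = f_x = -5*cos(4*t)/3. Substituting x = B_t:
  d(-5*B_t*cos(4*t)/3) = (20*B_t*sin(4*t)/3) dt + (-5*cos(4*t)/3) dB_t.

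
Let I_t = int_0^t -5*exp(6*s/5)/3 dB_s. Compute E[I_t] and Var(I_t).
E[I_t] = 0; Var(I_t) = 125*exp(12*t/5)/108 - 125/108

The Itô integral of a deterministic integrand f(s) has mean 0 because each increment f(s) * (B_{s+ds} - B_s) has mean 0. By the Itô isometry:
  Var( int_0^t f(s) dB_s ) = E[ (int_0^t f(s) dB_s)^2 ] = int_0^t f(s)^2 ds.
Here f(s) = -5*exp(6*s/5)/3, so f(s)^2 = 25*exp(12*s/5)/9. Integrate:
  int_0^t (25*exp(12*s/5)/9) ds = 125*exp(12*t/5)/108 - 125/108.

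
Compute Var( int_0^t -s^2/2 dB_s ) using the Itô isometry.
Var = t^5/20

The Itô integral of a deterministic integrand f(s) has mean 0 because each increment f(s) * (B_{s+ds} - B_s) has mean 0. By the Itô isometry:
  Var( int_0^t f(s) dB_s ) = E[ (int_0^t f(s) dB_s)^2 ] = int_0^t f(s)^2 ds.
Here f(s) = -s^2/2, so f(s)^2 = s^4/4. Integrate:
  int_0^t (s^4/4) ds = t^5/20.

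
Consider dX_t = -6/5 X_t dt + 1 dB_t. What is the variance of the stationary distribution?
lim Var(X_t) = 5/12

The OU SDE dX = -theta X dt + sigma dB admits the integrating factor exp(theta t): d(exp(theta t) X_t) = sigma exp(theta t) dB_t. Integrating from 0 to t gives X_t = x_0 * exp(-theta t) + sigma * int_0^t exp(-theta (t-s)) dB_s for any initial x_0. The Itô integral has variance (by the Itô isometry) sigma^2 * int_0^t exp(-2 theta (t - s)) ds = sigma^2 * (1 - exp(-2 theta t)) / (2 theta), independent of x_0.
With theta = 6/5, sigma = 1:
  Var(X_t) = (1)^2 * (1 - exp(-2*6/5 t)) / (2 * 6/5) = 5/12 - 5*exp(-12*t/5)/12.
As t -> infinity, exp(-2*6/5 t) -> 0, so the stationary variance is sigma^2 / (2 theta) = 5/12.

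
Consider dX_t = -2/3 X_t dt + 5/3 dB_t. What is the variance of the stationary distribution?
lim Var(X_t) = 25/12

The OU SDE dX = -theta X dt + sigma dB admits the integrating factor exp(theta t): d(exp(theta t) X_t) = sigma exp(theta t) dB_t. Integrating from 0 to t gives X_t = x_0 * exp(-theta t) + sigma * int_0^t exp(-theta (t-s)) dB_s for any initial x_0. The Itô integral has variance (by the Itô isometry) sigma^2 * int_0^t exp(-2 theta (t - s)) ds = sigma^2 * (1 - exp(-2 theta t)) / (2 theta), independent of x_0.
With theta = 2/3, sigma = 5/3:
  Var(X_t) = (5/3)^2 * (1 - exp(-2*2/3 t)) / (2 * 2/3) = 25/12 - 25*exp(-4*t/3)/12.
As t -> infinity, exp(-2*2/3 t) -> 0, so the stationary variance is sigma^2 / (2 theta) = 25/12.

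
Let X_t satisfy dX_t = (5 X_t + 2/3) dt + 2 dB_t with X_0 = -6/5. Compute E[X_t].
E[X_t] = -16*exp(5*t)/15 - 2/15

Taking expectations and using E[dB_t] = 0, the mean m(t) = E[X_t] satisfies the ODE m'(t) = a m(t) + b with m(0) = x_0. With a = 5, b = 2/3, x_0 = -6/5, the solution is
  m(t) = x_0 * exp(a t) + (b/a) * (exp(a t) - 1)
       = (-6/5) * exp(5 t) + ((2/3)/5) * (exp(5 t) - 1)
       = -16*exp(5*t)/15 - 2/15.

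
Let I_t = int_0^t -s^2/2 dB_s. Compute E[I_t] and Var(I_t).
E[I_t] = 0; Var(I_t) = t^5/20

The Itô integral of a deterministic integrand f(s) has mean 0 because each increment f(s) * (B_{s+ds} - B_s) has mean 0. By the Itô isometry:
  Var( int_0^t f(s) dB_s ) = E[ (int_0^t f(s) dB_s)^2 ] = int_0^t f(s)^2 ds.
Here f(s) = -s^2/2, so f(s)^2 = s^4/4. Integrate:
  int_0^t (s^4/4) ds = t^5/20.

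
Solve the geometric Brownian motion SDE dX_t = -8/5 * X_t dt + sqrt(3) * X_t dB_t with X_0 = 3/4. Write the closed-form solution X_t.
X_t = 3/4 * exp((-31/10) * t + (sqrt(3)) * B_t)

For GBM dX = mu X dt + sigma X dB with X_0 = x_0, apply Itô to Y = log X: dY = (mu - sigma^2/2) dt + sigma dB, so Y_t = log(x_0) + (mu - sigma^2/2) t + sigma B_t and hence X_t = x_0 * exp((mu - sigma^2/2) t + sigma B_t).
With mu = -8/5, sigma = sqrt(3), x_0 = 3/4, this gives:
  X_t = 3/4 * exp((-31/10) * t + (sqrt(3)) * B_t).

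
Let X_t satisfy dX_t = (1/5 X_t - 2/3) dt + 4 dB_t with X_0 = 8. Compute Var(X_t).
Var(X_t) = 40*exp(2*t/5) - 40

The variance V(t) = Var(X_t) satisfies V'(t) = 2 a V(t) + c^2 with V(0) = 0 (drift coefficient is linear in X, diffusion is constant). With a = 1/5, c = 4, the solution is
  V(t) = (c^2 / (2 a)) * (exp(2 a t) - 1)
       = (4^2 / (2*(1/5))) * (exp((2/5) t) - 1)
       = 40*exp(2*t/5) - 40.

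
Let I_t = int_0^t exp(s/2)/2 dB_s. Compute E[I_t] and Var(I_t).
E[I_t] = 0; Var(I_t) = exp(t)/4 - 1/4

The Itô integral of a deterministic integrand f(s) has mean 0 because each increment f(s) * (B_{s+ds} - B_s) has mean 0. By the Itô isometry:
  Var( int_0^t f(s) dB_s ) = E[ (int_0^t f(s) dB_s)^2 ] = int_0^t f(s)^2 ds.
Here f(s) = exp(s/2)/2, so f(s)^2 = exp(s)/4. Integrate:
  int_0^t (exp(s)/4) ds = exp(t)/4 - 1/4.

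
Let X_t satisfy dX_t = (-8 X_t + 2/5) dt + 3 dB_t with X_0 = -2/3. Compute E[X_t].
E[X_t] = 1/20 - 43*exp(-8*t)/60

Taking expectations and using E[dB_t] = 0, the mean m(t) = E[X_t] satisfies the ODE m'(t) = a m(t) + b with m(0) = x_0. With a = -8, b = 2/5, x_0 = -2/3, the solution is
  m(t) = x_0 * exp(a t) + (b/a) * (exp(a t) - 1)
       = (-2/3) * exp((-8) t) + ((2/5)/(-8)) * (exp((-8) t) - 1)
       = 1/20 - 43*exp(-8*t)/60.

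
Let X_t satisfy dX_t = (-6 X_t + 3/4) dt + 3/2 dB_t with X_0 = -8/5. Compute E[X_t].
E[X_t] = 1/8 - 69*exp(-6*t)/40

Taking expectations and using E[dB_t] = 0, the mean m(t) = E[X_t] satisfies the ODE m'(t) = a m(t) + b with m(0) = x_0. With a = -6, b = 3/4, x_0 = -8/5, the solution is
  m(t) = x_0 * exp(a t) + (b/a) * (exp(a t) - 1)
       = (-8/5) * exp((-6) t) + ((3/4)/(-6)) * (exp((-6) t) - 1)
       = 1/8 - 69*exp(-6*t)/40.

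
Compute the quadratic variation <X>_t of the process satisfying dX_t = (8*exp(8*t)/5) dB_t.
<X>_t = 4*exp(16*t)/25 - 4/25

For an Itô process dX_t = a(t) dt + b(t) dB_t, the quadratic variation is <X>_t = int_0^t b(s)^2 ds (the drift term does not contribute). Here b(s) = 8*exp(8*s)/5, so
  b(s)^2 = 64*exp(16*s)/25.
Integrating from 0 to t:
  <X>_t = int_0^t (64*exp(16*s)/25) ds = 4*exp(16*t)/25 - 4/25.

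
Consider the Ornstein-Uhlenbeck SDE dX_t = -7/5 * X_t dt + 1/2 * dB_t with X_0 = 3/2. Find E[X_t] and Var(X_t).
E[X_t] = 3*exp(-7*t/5)/2; Var(X_t) = 5/56 - 5*exp(-14*t/5)/56

The OU SDE dX = -theta X dt + sigma dB admits the integrating factor exp(theta t): d(exp(theta t) X_t) = sigma exp(theta t) dB_t. Integrating from 0 to t:
  X_t = x_0 * exp(-theta t) + sigma * int_0^t exp(-theta (t-s)) dB_s.
The Itô integral has mean 0 and (by the Itô isometry) variance sigma^2 * int_0^t exp(-2 theta (t - s)) ds = sigma^2 * (1 - exp(-2 theta t)) / (2 theta).
With theta = 7/5, sigma = 1/2, x_0 = 3/2:
  E[X_t] = 3/2 * exp(-7/5 t) = 3*exp(-7*t/5)/2
  Var(X_t) = (1/2)^2 * (1 - exp(-2*7/5 t)) / (2 * 7/5) = 5/56 - 5*exp(-14*t/5)/56.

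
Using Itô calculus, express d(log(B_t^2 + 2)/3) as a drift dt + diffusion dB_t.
d(log(B_t^2 + 2)/3) = ((2 - B_t^2)/(3*(B_t^2 + 2)^2)) dt + (2*B_t/(3*(B_t^2 + 2))) dB_t

Itô's formula for f(B_t) gives d f(B_t) = f'(B_t) dB_t + (1/2) f''(B_t) dt. Compute derivatives of f(x) = log(x^2 + 2)/3:
  f'(x)  = 2*x/(3*(x^2 + 2))
  f''(x) = 2*(2 - x^2)/(3*(x^2 + 2)^2)
Substitute x = B_t and multiply the f'' term by 1/2:
  drift     = (1/2) * (2*(2 - x^2)/(3*(x^2 + 2)^2)) evaluated at B_t = (2 - B_t^2)/(3*(B_t^2 + 2)^2)
  diffusion = (2*x/(3*(x^2 + 2))) evaluated at B_t = 2*B_t/(3*(B_t^2 + 2))
Therefore d(log(B_t^2 + 2)/3) = ((2 - B_t^2)/(3*(B_t^2 + 2)^2)) dt + (2*B_t/(3*(B_t^2 + 2))) dB_t.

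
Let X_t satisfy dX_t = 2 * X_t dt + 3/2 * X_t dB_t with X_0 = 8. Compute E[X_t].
E[X_t] = 8*exp(2*t)

For GBM dX = mu X dt + sigma X dB with X_0 = x_0, apply Itô to Y = log X: dY = (mu - sigma^2/2) dt + sigma dB, so Y_t = log(x_0) + (mu - sigma^2/2) t + sigma B_t and hence X_t = x_0 * exp((mu - sigma^2/2) t + sigma B_t).
With mu = 2, sigma = 3/2, x_0 = 8, this gives:
  X_t = 8 * exp((7/8) * t + (3/2) * B_t).
Since sigma*B_t ~ Normal(0, sigma^2 t), E[exp(sigma*B_t)] = exp(sigma^2 t / 2); so E[X_t] = x_0 * exp((mu - sigma^2/2) t) * exp(sigma^2 t / 2) = x_0 * exp(mu t) = 8*exp(2*t).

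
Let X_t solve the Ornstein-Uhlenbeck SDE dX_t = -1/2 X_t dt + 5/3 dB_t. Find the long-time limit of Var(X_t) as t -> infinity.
lim Var(X_t) = 25/9

The OU SDE dX = -theta X dt + sigma dB admits the integrating factor exp(theta t): d(exp(theta t) X_t) = sigma exp(theta t) dB_t. Integrating from 0 to t gives X_t = x_0 * exp(-theta t) + sigma * int_0^t exp(-theta (t-s)) dB_s for any initial x_0. The Itô integral has variance (by the Itô isometry) sigma^2 * int_0^t exp(-2 theta (t - s)) ds = sigma^2 * (1 - exp(-2 theta t)) / (2 theta), independent of x_0.
With theta = 1/2, sigma = 5/3:
  Var(X_t) = (5/3)^2 * (1 - exp(-2*1/2 t)) / (2 * 1/2) = 25/9 - 25*exp(-t)/9.
As t -> infinity, exp(-2*1/2 t) -> 0, so the stationary variance is sigma^2 / (2 theta) = 25/9.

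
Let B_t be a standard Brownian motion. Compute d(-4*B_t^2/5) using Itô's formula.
d(-4*B_t^2/5) = (-4/5) dt + (-8*B_t/5) dB_t

Itô's formula for f(B_t) gives d f(B_t) = f'(B_t) dB_t + (1/2) f''(B_t) dt. Compute derivatives of f(x) = -4*x^2/5:
  f'(x)  = -8*x/5
  f''(x) = -8/5
Substitute x = B_t and multiply the f'' term by 1/2:
  drift     = (1/2) * (-8/5) evaluated at B_t = -4/5
  diffusion = (-8*x/5) evaluated at B_t = -8*B_t/5
Therefore d(-4*B_t^2/5) = (-4/5) dt + (-8*B_t/5) dB_t.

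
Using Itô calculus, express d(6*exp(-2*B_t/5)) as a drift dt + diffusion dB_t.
d(6*exp(-2*B_t/5)) = (12*exp(-2*B_t/5)/25) dt + (-12*exp(-2*B_t/5)/5) dB_t

Itô's formula for f(B_t) gives d f(B_t) = f'(B_t) dB_t + (1/2) f''(B_t) dt. Compute derivatives of f(x) = 6*exp(-2*x/5):
  f'(x)  = -12*exp(-2*x/5)/5
  f''(x) = 24*exp(-2*x/5)/25
Substitute x = B_t and multiply the f'' term by 1/2:
  drift     = (1/2) * (24*exp(-2*x/5)/25) evaluated at B_t = 12*exp(-2*B_t/5)/25
  diffusion = (-12*exp(-2*x/5)/5) evaluated at B_t = -12*exp(-2*B_t/5)/5
Therefore d(6*exp(-2*B_t/5)) = (12*exp(-2*B_t/5)/25) dt + (-12*exp(-2*B_t/5)/5) dB_t.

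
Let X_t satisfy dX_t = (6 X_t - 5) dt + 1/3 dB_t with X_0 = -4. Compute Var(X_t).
Var(X_t) = exp(12*t)/108 - 1/108

The variance V(t) = Var(X_t) satisfies V'(t) = 2 a V(t) + c^2 with V(0) = 0 (drift coefficient is linear in X, diffusion is constant). With a = 6, c = 1/3, the solution is
  V(t) = (c^2 / (2 a)) * (exp(2 a t) - 1)
       = ((1/3)^2 / (2*6)) * (exp(12 t) - 1)
       = exp(12*t)/108 - 1/108.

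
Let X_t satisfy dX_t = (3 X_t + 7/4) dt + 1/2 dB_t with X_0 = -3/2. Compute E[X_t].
E[X_t] = -11*exp(3*t)/12 - 7/12

Taking expectations and using E[dB_t] = 0, the mean m(t) = E[X_t] satisfies the ODE m'(t) = a m(t) + b with m(0) = x_0. With a = 3, b = 7/4, x_0 = -3/2, the solution is
  m(t) = x_0 * exp(a t) + (b/a) * (exp(a t) - 1)
       = (-3/2) * exp(3 t) + ((7/4)/3) * (exp(3 t) - 1)
       = -11*exp(3*t)/12 - 7/12.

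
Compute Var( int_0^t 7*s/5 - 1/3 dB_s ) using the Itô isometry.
Var = t*(147*t^2 - 105*t + 25)/225

The Itô integral of a deterministic integrand f(s) has mean 0 because each increment f(s) * (B_{s+ds} - B_s) has mean 0. By the Itô isometry:
  Var( int_0^t f(s) dB_s ) = E[ (int_0^t f(s) dB_s)^2 ] = int_0^t f(s)^2 ds.
Here f(s) = 7*s/5 - 1/3, so f(s)^2 = (21*s - 5)^2/225. Integrate:
  int_0^t ((21*s - 5)^2/225) ds = t*(147*t^2 - 105*t + 25)/225.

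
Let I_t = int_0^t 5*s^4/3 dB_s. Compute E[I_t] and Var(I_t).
E[I_t] = 0; Var(I_t) = 25*t^9/81

The Itô integral of a deterministic integrand f(s) has mean 0 because each increment f(s) * (B_{s+ds} - B_s) has mean 0. By the Itô isometry:
  Var( int_0^t f(s) dB_s ) = E[ (int_0^t f(s) dB_s)^2 ] = int_0^t f(s)^2 ds.
Here f(s) = 5*s^4/3, so f(s)^2 = 25*s^8/9. Integrate:
  int_0^t (25*s^8/9) ds = 25*t^9/81.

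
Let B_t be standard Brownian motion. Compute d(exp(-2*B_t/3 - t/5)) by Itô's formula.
d(exp(-2*B_t/3 - t/5)) = (exp(-2*B_t/3 - t/5)/45) dt + (-2*exp(-2*B_t/3 - t/5)/3) dB_t

Itô's formula for f(t, x): d f(t, B_t) = (f_t + (1/2) f_xx) dt + f_x dB_t. Compute partials of f(t, x) = exp(-t/5 - 2*x/3):
  f_t(t,x)  = -exp(-t/5 - 2*x/3)/5
  f_x(t,x)  = -2*exp(-t/5 - 2*x/3)/3
  f_xx(t,x) = 4*exp(-t/5 - 2*x/3)/9
Assemble drift = f_t + (1/2) f_xx = exp(-t/5 - 2*x/3)/45 and diffusion = f_x = -2*exp(-t/5 - 2*x/3)/3. Substituting x = B_t:
  d(exp(-2*B_t/3 - t/5)) = (exp(-2*B_t/3 - t/5)/45) dt + (-2*exp(-2*B_t/3 - t/5)/3) dB_t.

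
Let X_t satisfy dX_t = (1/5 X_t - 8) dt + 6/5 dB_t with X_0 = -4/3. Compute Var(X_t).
Var(X_t) = 18*exp(2*t/5)/5 - 18/5

The variance V(t) = Var(X_t) satisfies V'(t) = 2 a V(t) + c^2 with V(0) = 0 (drift coefficient is linear in X, diffusion is constant). With a = 1/5, c = 6/5, the solution is
  V(t) = (c^2 / (2 a)) * (exp(2 a t) - 1)
       = ((6/5)^2 / (2*(1/5))) * (exp((2/5) t) - 1)
       = 18*exp(2*t/5)/5 - 18/5.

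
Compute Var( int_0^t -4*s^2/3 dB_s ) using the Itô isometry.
Var = 16*t^5/45

The Itô integral of a deterministic integrand f(s) has mean 0 because each increment f(s) * (B_{s+ds} - B_s) has mean 0. By the Itô isometry:
  Var( int_0^t f(s) dB_s ) = E[ (int_0^t f(s) dB_s)^2 ] = int_0^t f(s)^2 ds.
Here f(s) = -4*s^2/3, so f(s)^2 = 16*s^4/9. Integrate:
  int_0^t (16*s^4/9) ds = 16*t^5/45.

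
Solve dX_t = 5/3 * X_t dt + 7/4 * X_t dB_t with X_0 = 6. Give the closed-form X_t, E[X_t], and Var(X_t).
X_t = 6 * exp((13/96) t + (7/4) B_t); E[X_t] = 6*exp(5*t/3); Var(X_t) = 36*(exp(49*t/16) - 1)*exp(10*t/3)

For GBM dX = mu X dt + sigma X dB with X_0 = x_0, apply Itô to Y = log X: dY = (mu - sigma^2/2) dt + sigma dB, so Y_t = log(x_0) + (mu - sigma^2/2) t + sigma B_t and hence X_t = x_0 * exp((mu - sigma^2/2) t + sigma B_t).
With mu = 5/3, sigma = 7/4, x_0 = 6, this gives:
  X_t = 6 * exp((13/96) * t + (7/4) * B_t).
Since sigma*B_t ~ Normal(0, sigma^2 t), E[exp(sigma*B_t)] = exp(sigma^2 t / 2); so E[X_t] = x_0 * exp((mu - sigma^2/2) t) * exp(sigma^2 t / 2) = x_0 * exp(mu t) = 6*exp(5*t/3).
Var(X_t) = E[X_t^2] - (E[X_t])^2 = x_0^2 * exp(2 mu t) * (exp(sigma^2 t) - 1) = 36*(exp(49*t/16) - 1)*exp(10*t/3).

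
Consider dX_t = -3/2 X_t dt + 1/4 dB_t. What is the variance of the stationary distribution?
lim Var(X_t) = 1/48

The OU SDE dX = -theta X dt + sigma dB admits the integrating factor exp(theta t): d(exp(theta t) X_t) = sigma exp(theta t) dB_t. Integrating from 0 to t gives X_t = x_0 * exp(-theta t) + sigma * int_0^t exp(-theta (t-s)) dB_s for any initial x_0. The Itô integral has variance (by the Itô isometry) sigma^2 * int_0^t exp(-2 theta (t - s)) ds = sigma^2 * (1 - exp(-2 theta t)) / (2 theta), independent of x_0.
With theta = 3/2, sigma = 1/4:
  Var(X_t) = (1/4)^2 * (1 - exp(-2*3/2 t)) / (2 * 3/2) = 1/48 - exp(-3*t)/48.
As t -> infinity, exp(-2*3/2 t) -> 0, so the stationary variance is sigma^2 / (2 theta) = 1/48.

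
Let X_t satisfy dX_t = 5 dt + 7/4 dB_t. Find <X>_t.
<X>_t = 49*t/16

For an Itô process dX_t = a(t) dt + b(t) dB_t, the quadratic variation is <X>_t = int_0^t b(s)^2 ds (the drift term does not contribute). Here b(s) = 7/4, so
  b(s)^2 = 49/16.
Integrating from 0 to t:
  <X>_t = int_0^t (49/16) ds = 49*t/16.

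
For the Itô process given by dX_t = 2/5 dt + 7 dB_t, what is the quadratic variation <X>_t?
<X>_t = 49*t

For an Itô process dX_t = a(t) dt + b(t) dB_t, the quadratic variation is <X>_t = int_0^t b(s)^2 ds (the drift term does not contribute). Here b(s) = 7, so
  b(s)^2 = 49.
Integrating from 0 to t:
  <X>_t = int_0^t (49) ds = 49*t.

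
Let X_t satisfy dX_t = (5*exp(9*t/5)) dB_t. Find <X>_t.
<X>_t = 125*exp(18*t/5)/18 - 125/18

For an Itô process dX_t = a(t) dt + b(t) dB_t, the quadratic variation is <X>_t = int_0^t b(s)^2 ds (the drift term does not contribute). Here b(s) = 5*exp(9*s/5), so
  b(s)^2 = 25*exp(18*s/5).
Integrating from 0 to t:
  <X>_t = int_0^t (25*exp(18*s/5)) ds = 125*exp(18*t/5)/18 - 125/18.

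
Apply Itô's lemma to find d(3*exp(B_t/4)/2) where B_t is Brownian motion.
d(3*exp(B_t/4)/2) = (3*exp(B_t/4)/64) dt + (3*exp(B_t/4)/8) dB_t

Itô's formula for f(B_t) gives d f(B_t) = f'(B_t) dB_t + (1/2) f''(B_t) dt. Compute derivatives of f(x) = 3*exp(x/4)/2:
  f'(x)  = 3*exp(x/4)/8
  f''(x) = 3*exp(x/4)/32
Substitute x = B_t and multiply the f'' term by 1/2:
  drift     = (1/2) * (3*exp(x/4)/32) evaluated at B_t = 3*exp(B_t/4)/64
  diffusion = (3*exp(x/4)/8) evaluated at B_t = 3*exp(B_t/4)/8
Therefore d(3*exp(B_t/4)/2) = (3*exp(B_t/4)/64) dt + (3*exp(B_t/4)/8) dB_t.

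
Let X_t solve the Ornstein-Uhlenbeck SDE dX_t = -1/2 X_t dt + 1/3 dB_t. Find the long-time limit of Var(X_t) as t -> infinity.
lim Var(X_t) = 1/9

The OU SDE dX = -theta X dt + sigma dB admits the integrating factor exp(theta t): d(exp(theta t) X_t) = sigma exp(theta t) dB_t. Integrating from 0 to t gives X_t = x_0 * exp(-theta t) + sigma * int_0^t exp(-theta (t-s)) dB_s for any initial x_0. The Itô integral has variance (by the Itô isometry) sigma^2 * int_0^t exp(-2 theta (t - s)) ds = sigma^2 * (1 - exp(-2 theta t)) / (2 theta), independent of x_0.
With theta = 1/2, sigma = 1/3:
  Var(X_t) = (1/3)^2 * (1 - exp(-2*1/2 t)) / (2 * 1/2) = (exp(t) - 1)*exp(-t)/9.
As t -> infinity, exp(-2*1/2 t) -> 0, so the stationary variance is sigma^2 / (2 theta) = 1/9.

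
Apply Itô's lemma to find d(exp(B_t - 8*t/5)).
d(exp(B_t - 8*t/5)) = (-11*exp(B_t - 8*t/5)/10) dt + (exp(B_t - 8*t/5)) dB_t

Itô's formula for f(t, x): d f(t, B_t) = (f_t + (1/2) f_xx) dt + f_x dB_t. Compute partials of f(t, x) = exp(-8*t/5 + x):
  f_t(t,x)  = -8*exp(-8*t/5 + x)/5
  f_x(t,x)  = exp(-8*t/5 + x)
  f_xx(t,x) = exp(-8*t/5 + x)
Assemble drift = f_t + (1/2) f_xx = -11*exp(-8*t/5 + x)/10 and diffusion = f_x = exp(-8*t/5 + x). Substituting x = B_t:
  d(exp(B_t - 8*t/5)) = (-11*exp(B_t - 8*t/5)/10) dt + (exp(B_t - 8*t/5)) dB_t.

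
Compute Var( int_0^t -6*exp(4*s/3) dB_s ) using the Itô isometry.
Var = 27*exp(8*t/3)/2 - 27/2

The Itô integral of a deterministic integrand f(s) has mean 0 because each increment f(s) * (B_{s+ds} - B_s) has mean 0. By the Itô isometry:
  Var( int_0^t f(s) dB_s ) = E[ (int_0^t f(s) dB_s)^2 ] = int_0^t f(s)^2 ds.
Here f(s) = -6*exp(4*s/3), so f(s)^2 = 36*exp(8*s/3). Integrate:
  int_0^t (36*exp(8*s/3)) ds = 27*exp(8*t/3)/2 - 27/2.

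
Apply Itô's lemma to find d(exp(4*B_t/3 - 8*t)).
d(exp(4*B_t/3 - 8*t)) = (-64*exp(4*B_t/3 - 8*t)/9) dt + (4*exp(4*B_t/3 - 8*t)/3) dB_t

Itô's formula for f(t, x): d f(t, B_t) = (f_t + (1/2) f_xx) dt + f_x dB_t. Compute partials of f(t, x) = exp(-8*t + 4*x/3):
  f_t(t,x)  = -8*exp(-8*t + 4*x/3)
  f_x(t,x)  = 4*exp(-8*t + 4*x/3)/3
  f_xx(t,x) = 16*exp(-8*t + 4*x/3)/9
Assemble drift = f_t + (1/2) f_xx = -64*exp(-8*t + 4*x/3)/9 and diffusion = f_x = 4*exp(-8*t + 4*x/3)/3. Substituting x = B_t:
  d(exp(4*B_t/3 - 8*t)) = (-64*exp(4*B_t/3 - 8*t)/9) dt + (4*exp(4*B_t/3 - 8*t)/3) dB_t.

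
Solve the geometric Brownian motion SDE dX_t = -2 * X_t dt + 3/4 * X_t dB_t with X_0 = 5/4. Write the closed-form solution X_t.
X_t = 5/4 * exp((-73/32) * t + (3/4) * B_t)

For GBM dX = mu X dt + sigma X dB with X_0 = x_0, apply Itô to Y = log X: dY = (mu - sigma^2/2) dt + sigma dB, so Y_t = log(x_0) + (mu - sigma^2/2) t + sigma B_t and hence X_t = x_0 * exp((mu - sigma^2/2) t + sigma B_t).
With mu = -2, sigma = 3/4, x_0 = 5/4, this gives:
  X_t = 5/4 * exp((-73/32) * t + (3/4) * B_t).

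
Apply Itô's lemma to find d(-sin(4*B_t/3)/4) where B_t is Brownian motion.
d(-sin(4*B_t/3)/4) = (2*sin(4*B_t/3)/9) dt + (-cos(4*B_t/3)/3) dB_t

Itô's formula for f(B_t) gives d f(B_t) = f'(B_t) dB_t + (1/2) f''(B_t) dt. Compute derivatives of f(x) = -sin(4*x/3)/4:
  f'(x)  = -cos(4*x/3)/3
  f''(x) = 4*sin(4*x/3)/9
Substitute x = B_t and multiply the f'' term by 1/2:
  drift     = (1/2) * (4*sin(4*x/3)/9) evaluated at B_t = 2*sin(4*B_t/3)/9
  diffusion = (-cos(4*x/3)/3) evaluated at B_t = -cos(4*B_t/3)/3
Therefore d(-sin(4*B_t/3)/4) = (2*sin(4*B_t/3)/9) dt + (-cos(4*B_t/3)/3) dB_t.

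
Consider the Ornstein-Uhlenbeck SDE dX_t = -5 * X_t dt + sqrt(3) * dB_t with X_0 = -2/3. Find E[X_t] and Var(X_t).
E[X_t] = -2*exp(-5*t)/3; Var(X_t) = 3/10 - 3*exp(-10*t)/10

The OU SDE dX = -theta X dt + sigma dB admits the integrating factor exp(theta t): d(exp(theta t) X_t) = sigma exp(theta t) dB_t. Integrating from 0 to t:
  X_t = x_0 * exp(-theta t) + sigma * int_0^t exp(-theta (t-s)) dB_s.
The Itô integral has mean 0 and (by the Itô isometry) variance sigma^2 * int_0^t exp(-2 theta (t - s)) ds = sigma^2 * (1 - exp(-2 theta t)) / (2 theta).
With theta = 5, sigma = sqrt(3), x_0 = -2/3:
  E[X_t] = -2/3 * exp(-5 t) = -2*exp(-5*t)/3
  Var(X_t) = (sqrt(3))^2 * (1 - exp(-2*5 t)) / (2 * 5) = 3/10 - 3*exp(-10*t)/10.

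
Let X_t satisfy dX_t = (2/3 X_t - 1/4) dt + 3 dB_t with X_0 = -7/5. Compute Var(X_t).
Var(X_t) = 27*exp(4*t/3)/4 - 27/4

The variance V(t) = Var(X_t) satisfies V'(t) = 2 a V(t) + c^2 with V(0) = 0 (drift coefficient is linear in X, diffusion is constant). With a = 2/3, c = 3, the solution is
  V(t) = (c^2 / (2 a)) * (exp(2 a t) - 1)
       = (3^2 / (2*(2/3))) * (exp((4/3) t) - 1)
       = 27*exp(4*t/3)/4 - 27/4.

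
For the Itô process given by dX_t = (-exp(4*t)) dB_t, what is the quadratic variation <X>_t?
<X>_t = exp(8*t)/8 - 1/8

For an Itô process dX_t = a(t) dt + b(t) dB_t, the quadratic variation is <X>_t = int_0^t b(s)^2 ds (the drift term does not contribute). Here b(s) = -exp(4*s), so
  b(s)^2 = exp(8*s).
Integrating from 0 to t:
  <X>_t = int_0^t (exp(8*s)) ds = exp(8*t)/8 - 1/8.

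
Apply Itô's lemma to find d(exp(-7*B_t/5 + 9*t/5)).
d(exp(-7*B_t/5 + 9*t/5)) = (139*exp(-7*B_t/5 + 9*t/5)/50) dt + (-7*exp(-7*B_t/5 + 9*t/5)/5) dB_t

Itô's formula for f(t, x): d f(t, B_t) = (f_t + (1/2) f_xx) dt + f_x dB_t. Compute partials of f(t, x) = exp(9*t/5 - 7*x/5):
  f_t(t,x)  = 9*exp(9*t/5 - 7*x/5)/5
  f_x(t,x)  = -7*exp(9*t/5 - 7*x/5)/5
  f_xx(t,x) = 49*exp(9*t/5 - 7*x/5)/25
Assemble drift = f_t + (1/2) f_xx = 139*exp(9*t/5 - 7*x/5)/50 and diffusion = f_x = -7*exp(9*t/5 - 7*x/5)/5. Substituting x = B_t:
  d(exp(-7*B_t/5 + 9*t/5)) = (139*exp(-7*B_t/5 + 9*t/5)/50) dt + (-7*exp(-7*B_t/5 + 9*t/5)/5) dB_t.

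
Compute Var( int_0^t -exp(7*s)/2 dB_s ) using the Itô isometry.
Var = exp(14*t)/56 - 1/56

The Itô integral of a deterministic integrand f(s) has mean 0 because each increment f(s) * (B_{s+ds} - B_s) has mean 0. By the Itô isometry:
  Var( int_0^t f(s) dB_s ) = E[ (int_0^t f(s) dB_s)^2 ] = int_0^t f(s)^2 ds.
Here f(s) = -exp(7*s)/2, so f(s)^2 = exp(14*s)/4. Integrate:
  int_0^t (exp(14*s)/4) ds = exp(14*t)/56 - 1/56.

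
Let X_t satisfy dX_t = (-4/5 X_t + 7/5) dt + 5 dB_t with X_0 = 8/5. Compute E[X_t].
E[X_t] = 7/4 - 3*exp(-4*t/5)/20

Taking expectations and using E[dB_t] = 0, the mean m(t) = E[X_t] satisfies the ODE m'(t) = a m(t) + b with m(0) = x_0. With a = -4/5, b = 7/5, x_0 = 8/5, the solution is
  m(t) = x_0 * exp(a t) + (b/a) * (exp(a t) - 1)
       = (8/5) * exp((-4/5) t) + ((7/5)/(-4/5)) * (exp((-4/5) t) - 1)
       = 7/4 - 3*exp(-4*t/5)/20.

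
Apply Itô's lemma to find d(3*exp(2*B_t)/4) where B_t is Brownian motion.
d(3*exp(2*B_t)/4) = (3*exp(2*B_t)/2) dt + (3*exp(2*B_t)/2) dB_t

Itô's formula for f(B_t) gives d f(B_t) = f'(B_t) dB_t + (1/2) f''(B_t) dt. Compute derivatives of f(x) = 3*exp(2*x)/4:
  f'(x)  = 3*exp(2*x)/2
  f''(x) = 3*exp(2*x)
Substitute x = B_t and multiply the f'' term by 1/2:
  drift     = (1/2) * (3*exp(2*x)) evaluated at B_t = 3*exp(2*B_t)/2
  diffusion = (3*exp(2*x)/2) evaluated at B_t = 3*exp(2*B_t)/2
Therefore d(3*exp(2*B_t)/4) = (3*exp(2*B_t)/2) dt + (3*exp(2*B_t)/2) dB_t.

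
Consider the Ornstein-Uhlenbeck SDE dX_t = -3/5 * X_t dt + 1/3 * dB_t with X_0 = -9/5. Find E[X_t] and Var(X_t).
E[X_t] = -9*exp(-3*t/5)/5; Var(X_t) = 5/54 - 5*exp(-6*t/5)/54

The OU SDE dX = -theta X dt + sigma dB admits the integrating factor exp(theta t): d(exp(theta t) X_t) = sigma exp(theta t) dB_t. Integrating from 0 to t:
  X_t = x_0 * exp(-theta t) + sigma * int_0^t exp(-theta (t-s)) dB_s.
The Itô integral has mean 0 and (by the Itô isometry) variance sigma^2 * int_0^t exp(-2 theta (t - s)) ds = sigma^2 * (1 - exp(-2 theta t)) / (2 theta).
With theta = 3/5, sigma = 1/3, x_0 = -9/5:
  E[X_t] = -9/5 * exp(-3/5 t) = -9*exp(-3*t/5)/5
  Var(X_t) = (1/3)^2 * (1 - exp(-2*3/5 t)) / (2 * 3/5) = 5/54 - 5*exp(-6*t/5)/54.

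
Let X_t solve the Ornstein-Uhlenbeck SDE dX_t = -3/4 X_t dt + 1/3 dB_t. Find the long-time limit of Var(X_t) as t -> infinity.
lim Var(X_t) = 2/27

The OU SDE dX = -theta X dt + sigma dB admits the integrating factor exp(theta t): d(exp(theta t) X_t) = sigma exp(theta t) dB_t. Integrating from 0 to t gives X_t = x_0 * exp(-theta t) + sigma * int_0^t exp(-theta (t-s)) dB_s for any initial x_0. The Itô integral has variance (by the Itô isometry) sigma^2 * int_0^t exp(-2 theta (t - s)) ds = sigma^2 * (1 - exp(-2 theta t)) / (2 theta), independent of x_0.
With theta = 3/4, sigma = 1/3:
  Var(X_t) = (1/3)^2 * (1 - exp(-2*3/4 t)) / (2 * 3/4) = 2/27 - 2*exp(-3*t/2)/27.
As t -> infinity, exp(-2*3/4 t) -> 0, so the stationary variance is sigma^2 / (2 theta) = 2/27.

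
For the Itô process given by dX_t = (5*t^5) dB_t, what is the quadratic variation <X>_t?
<X>_t = 25*t^11/11

For an Itô process dX_t = a(t) dt + b(t) dB_t, the quadratic variation is <X>_t = int_0^t b(s)^2 ds (the drift term does not contribute). Here b(s) = 5*s^5, so
  b(s)^2 = 25*s^10.
Integrating from 0 to t:
  <X>_t = int_0^t (25*s^10) ds = 25*t^11/11.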